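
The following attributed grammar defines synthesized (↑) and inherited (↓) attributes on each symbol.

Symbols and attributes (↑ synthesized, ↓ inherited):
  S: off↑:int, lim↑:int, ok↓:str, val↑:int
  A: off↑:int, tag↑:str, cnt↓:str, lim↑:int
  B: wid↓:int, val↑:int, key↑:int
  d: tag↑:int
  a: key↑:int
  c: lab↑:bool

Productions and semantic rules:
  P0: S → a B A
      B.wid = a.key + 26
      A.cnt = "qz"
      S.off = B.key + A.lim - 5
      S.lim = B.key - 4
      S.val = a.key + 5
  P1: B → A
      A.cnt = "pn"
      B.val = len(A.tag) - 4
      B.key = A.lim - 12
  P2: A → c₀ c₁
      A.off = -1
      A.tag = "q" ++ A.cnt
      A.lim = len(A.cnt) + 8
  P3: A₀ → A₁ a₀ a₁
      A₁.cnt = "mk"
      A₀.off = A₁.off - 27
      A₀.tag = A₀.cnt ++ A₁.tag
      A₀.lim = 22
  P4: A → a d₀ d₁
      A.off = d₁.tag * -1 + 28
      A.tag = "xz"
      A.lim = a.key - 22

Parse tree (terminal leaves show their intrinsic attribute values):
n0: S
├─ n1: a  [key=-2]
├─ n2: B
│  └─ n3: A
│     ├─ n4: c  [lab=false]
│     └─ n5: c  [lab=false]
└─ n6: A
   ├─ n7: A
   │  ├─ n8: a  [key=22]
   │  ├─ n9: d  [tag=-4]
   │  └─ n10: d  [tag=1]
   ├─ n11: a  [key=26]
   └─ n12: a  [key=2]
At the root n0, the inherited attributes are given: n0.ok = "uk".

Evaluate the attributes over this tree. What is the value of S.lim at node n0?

1. n0.ok = "uk"  [given at root]
2. n1.key = -2  [terminal]
3. n2.wid = 24  [a.key + 26]
4. n3.cnt = "pn"  ["pn"]
5. n4.lab = false  [terminal]
6. n5.lab = false  [terminal]
7. n3.off = -1  [-1]
8. n3.tag = "qpn"  ["q" ++ A.cnt]
9. n3.lim = 10  [len(A.cnt) + 8]
10. n2.val = -1  [len(A.tag) - 4]
11. n2.key = -2  [A.lim - 12]
12. n6.cnt = "qz"  ["qz"]
13. n7.cnt = "mk"  ["mk"]
14. n8.key = 22  [terminal]
15. n9.tag = -4  [terminal]
16. n10.tag = 1  [terminal]
17. n7.off = 27  [d₁.tag * -1 + 28]
18. n7.tag = "xz"  ["xz"]
19. n7.lim = 0  [a.key - 22]
20. n11.key = 26  [terminal]
21. n12.key = 2  [terminal]
22. n6.off = 0  [A₁.off - 27]
23. n6.tag = "qzxz"  [A₀.cnt ++ A₁.tag]
24. n6.lim = 22  [22]
25. n0.off = 15  [B.key + A.lim - 5]
26. n0.lim = -6  [B.key - 4]
27. n0.val = 3  [a.key + 5]

-6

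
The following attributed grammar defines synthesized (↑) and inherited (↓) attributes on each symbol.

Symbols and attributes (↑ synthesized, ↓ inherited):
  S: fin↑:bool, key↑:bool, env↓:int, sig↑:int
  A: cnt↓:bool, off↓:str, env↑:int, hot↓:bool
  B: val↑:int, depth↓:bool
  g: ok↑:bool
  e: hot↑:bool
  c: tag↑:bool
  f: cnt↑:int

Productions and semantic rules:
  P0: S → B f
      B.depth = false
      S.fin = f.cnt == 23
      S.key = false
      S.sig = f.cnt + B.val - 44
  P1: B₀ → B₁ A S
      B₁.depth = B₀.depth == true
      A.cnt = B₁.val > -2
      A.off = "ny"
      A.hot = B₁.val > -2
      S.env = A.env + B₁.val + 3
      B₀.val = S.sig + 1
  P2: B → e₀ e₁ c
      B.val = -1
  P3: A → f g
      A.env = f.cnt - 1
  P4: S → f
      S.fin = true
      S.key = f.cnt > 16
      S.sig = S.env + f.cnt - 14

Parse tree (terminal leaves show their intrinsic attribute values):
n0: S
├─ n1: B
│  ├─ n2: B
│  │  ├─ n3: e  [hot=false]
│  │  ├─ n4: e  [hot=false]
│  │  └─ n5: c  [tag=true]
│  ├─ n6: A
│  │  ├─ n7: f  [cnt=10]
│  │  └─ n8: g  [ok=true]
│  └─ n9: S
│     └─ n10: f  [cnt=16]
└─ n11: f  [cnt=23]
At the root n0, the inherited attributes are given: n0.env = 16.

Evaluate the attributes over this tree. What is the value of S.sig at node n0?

1. n0.env = 16  [given at root]
2. n1.depth = false  [false]
3. n2.depth = false  [B₀.depth == true]
4. n3.hot = false  [terminal]
5. n4.hot = false  [terminal]
6. n5.tag = true  [terminal]
7. n2.val = -1  [-1]
8. n6.cnt = true  [B₁.val > -2]
9. n6.off = "ny"  ["ny"]
10. n6.hot = true  [B₁.val > -2]
11. n7.cnt = 10  [terminal]
12. n8.ok = true  [terminal]
13. n6.env = 9  [f.cnt - 1]
14. n9.env = 11  [A.env + B₁.val + 3]
15. n10.cnt = 16  [terminal]
16. n9.fin = true  [true]
17. n9.key = false  [f.cnt > 16]
18. n9.sig = 13  [S.env + f.cnt - 14]
19. n1.val = 14  [S.sig + 1]
20. n11.cnt = 23  [terminal]
21. n0.fin = true  [f.cnt == 23]
22. n0.key = false  [false]
23. n0.sig = -7  [f.cnt + B.val - 44]

-7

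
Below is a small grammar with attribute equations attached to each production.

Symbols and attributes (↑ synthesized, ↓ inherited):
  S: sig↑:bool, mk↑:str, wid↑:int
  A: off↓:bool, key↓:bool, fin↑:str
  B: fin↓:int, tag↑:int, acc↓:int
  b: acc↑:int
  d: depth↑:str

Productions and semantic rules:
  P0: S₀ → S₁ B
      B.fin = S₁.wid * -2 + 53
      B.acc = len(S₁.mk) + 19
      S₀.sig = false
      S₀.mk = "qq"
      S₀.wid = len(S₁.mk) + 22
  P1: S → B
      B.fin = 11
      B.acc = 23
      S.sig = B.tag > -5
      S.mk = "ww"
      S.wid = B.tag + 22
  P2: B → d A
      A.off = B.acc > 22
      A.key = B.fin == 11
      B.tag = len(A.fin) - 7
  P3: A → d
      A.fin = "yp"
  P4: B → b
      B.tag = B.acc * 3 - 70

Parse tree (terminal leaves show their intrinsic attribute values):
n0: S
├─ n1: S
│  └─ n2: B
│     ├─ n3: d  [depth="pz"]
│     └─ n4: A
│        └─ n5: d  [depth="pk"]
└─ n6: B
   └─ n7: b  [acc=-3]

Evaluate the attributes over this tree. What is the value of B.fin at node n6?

1. n2.fin = 11  [11]
2. n2.acc = 23  [23]
3. n3.depth = "pz"  [terminal]
4. n4.off = true  [B.acc > 22]
5. n4.key = true  [B.fin == 11]
6. n5.depth = "pk"  [terminal]
7. n4.fin = "yp"  ["yp"]
8. n2.tag = -5  [len(A.fin) - 7]
9. n1.sig = false  [B.tag > -5]
10. n1.mk = "ww"  ["ww"]
11. n1.wid = 17  [B.tag + 22]
12. n6.fin = 19  [S₁.wid * -2 + 53]
13. n6.acc = 21  [len(S₁.mk) + 19]
14. n7.acc = -3  [terminal]
15. n6.tag = -7  [B.acc * 3 - 70]
16. n0.sig = false  [false]
17. n0.mk = "qq"  ["qq"]
18. n0.wid = 24  [len(S₁.mk) + 22]

19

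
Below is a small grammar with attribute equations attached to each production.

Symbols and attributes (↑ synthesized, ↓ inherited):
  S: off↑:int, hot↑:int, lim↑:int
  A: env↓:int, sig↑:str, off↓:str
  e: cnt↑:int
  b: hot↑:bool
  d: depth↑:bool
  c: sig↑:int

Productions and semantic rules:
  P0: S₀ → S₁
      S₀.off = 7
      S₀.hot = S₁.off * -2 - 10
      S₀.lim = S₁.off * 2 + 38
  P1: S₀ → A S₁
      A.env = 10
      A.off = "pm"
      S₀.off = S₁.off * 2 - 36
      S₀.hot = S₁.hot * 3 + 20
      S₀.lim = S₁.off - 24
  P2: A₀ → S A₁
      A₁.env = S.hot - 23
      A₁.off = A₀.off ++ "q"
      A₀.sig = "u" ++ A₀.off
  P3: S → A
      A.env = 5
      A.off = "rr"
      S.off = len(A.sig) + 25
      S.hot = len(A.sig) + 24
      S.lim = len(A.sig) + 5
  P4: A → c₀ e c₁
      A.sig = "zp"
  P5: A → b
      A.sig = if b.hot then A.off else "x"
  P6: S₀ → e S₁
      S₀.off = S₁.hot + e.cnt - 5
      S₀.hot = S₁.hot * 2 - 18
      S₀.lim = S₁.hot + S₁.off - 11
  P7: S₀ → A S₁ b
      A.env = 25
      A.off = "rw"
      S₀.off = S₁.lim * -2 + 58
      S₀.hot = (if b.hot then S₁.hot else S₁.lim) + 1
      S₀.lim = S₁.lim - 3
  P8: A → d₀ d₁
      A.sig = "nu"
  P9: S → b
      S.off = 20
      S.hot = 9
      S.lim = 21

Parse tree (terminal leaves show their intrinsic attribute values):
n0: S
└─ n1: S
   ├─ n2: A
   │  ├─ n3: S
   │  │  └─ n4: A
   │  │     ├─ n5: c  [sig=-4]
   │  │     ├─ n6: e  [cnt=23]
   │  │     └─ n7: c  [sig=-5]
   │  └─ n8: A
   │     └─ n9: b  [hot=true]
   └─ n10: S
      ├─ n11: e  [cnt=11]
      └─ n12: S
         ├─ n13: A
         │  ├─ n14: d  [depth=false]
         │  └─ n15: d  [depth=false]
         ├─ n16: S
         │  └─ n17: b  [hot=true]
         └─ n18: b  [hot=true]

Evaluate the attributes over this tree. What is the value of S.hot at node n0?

-2

1. n2.env = 10  [10]
2. n2.off = "pm"  ["pm"]
3. n4.env = 5  [5]
4. n4.off = "rr"  ["rr"]
5. n5.sig = -4  [terminal]
6. n6.cnt = 23  [terminal]
7. n7.sig = -5  [terminal]
8. n4.sig = "zp"  ["zp"]
9. n3.off = 27  [len(A.sig) + 25]
10. n3.hot = 26  [len(A.sig) + 24]
11. n3.lim = 7  [len(A.sig) + 5]
12. n8.env = 3  [S.hot - 23]
13. n8.off = "pmq"  [A₀.off ++ "q"]
14. n9.hot = true  [terminal]
15. n8.sig = "pmq"  [if b.hot then A.off else "x"]
16. n2.sig = "upm"  ["u" ++ A₀.off]
17. n11.cnt = 11  [terminal]
18. n13.env = 25  [25]
19. n13.off = "rw"  ["rw"]
20. n14.depth = false  [terminal]
21. n15.depth = false  [terminal]
22. n13.sig = "nu"  ["nu"]
23. n17.hot = true  [terminal]
24. n16.off = 20  [20]
25. n16.hot = 9  [9]
26. n16.lim = 21  [21]
27. n18.hot = true  [terminal]
28. n12.off = 16  [S₁.lim * -2 + 58]
29. n12.hot = 10  [(if b.hot then S₁.hot else S₁.lim) + 1]
30. n12.lim = 18  [S₁.lim - 3]
31. n10.off = 16  [S₁.hot + e.cnt - 5]
32. n10.hot = 2  [S₁.hot * 2 - 18]
33. n10.lim = 15  [S₁.hot + S₁.off - 11]
34. n1.off = -4  [S₁.off * 2 - 36]
35. n1.hot = 26  [S₁.hot * 3 + 20]
36. n1.lim = -8  [S₁.off - 24]
37. n0.off = 7  [7]
38. n0.hot = -2  [S₁.off * -2 - 10]
39. n0.lim = 30  [S₁.off * 2 + 38]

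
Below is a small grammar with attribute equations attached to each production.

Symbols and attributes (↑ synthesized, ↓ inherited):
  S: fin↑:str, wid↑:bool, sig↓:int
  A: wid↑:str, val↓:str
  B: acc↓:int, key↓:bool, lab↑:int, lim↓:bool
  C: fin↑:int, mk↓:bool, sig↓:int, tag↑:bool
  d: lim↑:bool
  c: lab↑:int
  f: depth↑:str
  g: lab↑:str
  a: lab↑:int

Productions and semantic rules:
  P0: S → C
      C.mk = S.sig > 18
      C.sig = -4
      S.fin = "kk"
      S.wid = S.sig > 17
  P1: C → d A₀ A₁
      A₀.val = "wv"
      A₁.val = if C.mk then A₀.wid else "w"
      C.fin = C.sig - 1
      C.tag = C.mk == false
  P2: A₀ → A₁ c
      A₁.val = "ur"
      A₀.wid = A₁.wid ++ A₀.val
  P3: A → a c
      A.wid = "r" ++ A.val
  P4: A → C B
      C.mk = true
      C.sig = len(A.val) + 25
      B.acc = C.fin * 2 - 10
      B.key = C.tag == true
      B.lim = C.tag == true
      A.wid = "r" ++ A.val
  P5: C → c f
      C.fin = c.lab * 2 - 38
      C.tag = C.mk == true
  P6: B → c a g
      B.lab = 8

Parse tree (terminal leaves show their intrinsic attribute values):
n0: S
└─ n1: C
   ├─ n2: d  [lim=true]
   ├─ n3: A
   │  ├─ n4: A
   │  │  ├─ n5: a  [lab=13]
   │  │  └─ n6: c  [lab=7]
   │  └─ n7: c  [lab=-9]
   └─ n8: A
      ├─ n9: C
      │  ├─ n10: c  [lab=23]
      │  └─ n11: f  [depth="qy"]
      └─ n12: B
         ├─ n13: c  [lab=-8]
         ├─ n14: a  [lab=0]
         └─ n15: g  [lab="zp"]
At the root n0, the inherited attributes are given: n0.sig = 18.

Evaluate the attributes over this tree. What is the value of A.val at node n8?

1. n0.sig = 18  [given at root]
2. n1.mk = false  [S.sig > 18]
3. n1.sig = -4  [-4]
4. n2.lim = true  [terminal]
5. n3.val = "wv"  ["wv"]
6. n4.val = "ur"  ["ur"]
7. n5.lab = 13  [terminal]
8. n6.lab = 7  [terminal]
9. n4.wid = "rur"  ["r" ++ A.val]
10. n7.lab = -9  [terminal]
11. n3.wid = "rurwv"  [A₁.wid ++ A₀.val]
12. n8.val = "w"  [if C.mk then A₀.wid else "w"]
13. n9.mk = true  [true]
14. n9.sig = 26  [len(A.val) + 25]
15. n10.lab = 23  [terminal]
16. n11.depth = "qy"  [terminal]
17. n9.fin = 8  [c.lab * 2 - 38]
18. n9.tag = true  [C.mk == true]
19. n12.acc = 6  [C.fin * 2 - 10]
20. n12.key = true  [C.tag == true]
21. n12.lim = true  [C.tag == true]
22. n13.lab = -8  [terminal]
23. n14.lab = 0  [terminal]
24. n15.lab = "zp"  [terminal]
25. n12.lab = 8  [8]
26. n8.wid = "rw"  ["r" ++ A.val]
27. n1.fin = -5  [C.sig - 1]
28. n1.tag = true  [C.mk == false]
29. n0.fin = "kk"  ["kk"]
30. n0.wid = true  [S.sig > 17]

"w"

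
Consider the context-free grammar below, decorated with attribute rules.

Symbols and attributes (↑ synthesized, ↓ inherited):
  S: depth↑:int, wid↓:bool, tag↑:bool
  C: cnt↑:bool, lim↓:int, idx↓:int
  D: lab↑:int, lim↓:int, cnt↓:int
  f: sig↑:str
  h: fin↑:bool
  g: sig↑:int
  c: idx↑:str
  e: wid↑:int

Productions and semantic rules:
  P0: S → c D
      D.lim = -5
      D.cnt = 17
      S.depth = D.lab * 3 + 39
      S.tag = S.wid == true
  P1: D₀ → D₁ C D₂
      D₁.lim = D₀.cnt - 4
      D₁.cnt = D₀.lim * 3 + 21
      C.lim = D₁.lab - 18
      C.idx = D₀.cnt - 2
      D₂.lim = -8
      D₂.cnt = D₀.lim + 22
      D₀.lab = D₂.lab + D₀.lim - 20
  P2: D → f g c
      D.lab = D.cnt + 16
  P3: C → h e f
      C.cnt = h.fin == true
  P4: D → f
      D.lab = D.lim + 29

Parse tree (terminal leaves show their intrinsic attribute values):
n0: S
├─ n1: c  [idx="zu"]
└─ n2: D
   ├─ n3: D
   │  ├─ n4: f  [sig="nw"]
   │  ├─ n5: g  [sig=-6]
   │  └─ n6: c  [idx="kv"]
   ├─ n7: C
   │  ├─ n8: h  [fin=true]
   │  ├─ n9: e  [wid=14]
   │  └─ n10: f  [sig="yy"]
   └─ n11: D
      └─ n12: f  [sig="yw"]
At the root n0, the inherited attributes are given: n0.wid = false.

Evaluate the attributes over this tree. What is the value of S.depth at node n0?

27

1. n0.wid = false  [given at root]
2. n1.idx = "zu"  [terminal]
3. n2.lim = -5  [-5]
4. n2.cnt = 17  [17]
5. n3.lim = 13  [D₀.cnt - 4]
6. n3.cnt = 6  [D₀.lim * 3 + 21]
7. n4.sig = "nw"  [terminal]
8. n5.sig = -6  [terminal]
9. n6.idx = "kv"  [terminal]
10. n3.lab = 22  [D.cnt + 16]
11. n7.lim = 4  [D₁.lab - 18]
12. n7.idx = 15  [D₀.cnt - 2]
13. n8.fin = true  [terminal]
14. n9.wid = 14  [terminal]
15. n10.sig = "yy"  [terminal]
16. n7.cnt = true  [h.fin == true]
17. n11.lim = -8  [-8]
18. n11.cnt = 17  [D₀.lim + 22]
19. n12.sig = "yw"  [terminal]
20. n11.lab = 21  [D.lim + 29]
21. n2.lab = -4  [D₂.lab + D₀.lim - 20]
22. n0.depth = 27  [D.lab * 3 + 39]
23. n0.tag = false  [S.wid == true]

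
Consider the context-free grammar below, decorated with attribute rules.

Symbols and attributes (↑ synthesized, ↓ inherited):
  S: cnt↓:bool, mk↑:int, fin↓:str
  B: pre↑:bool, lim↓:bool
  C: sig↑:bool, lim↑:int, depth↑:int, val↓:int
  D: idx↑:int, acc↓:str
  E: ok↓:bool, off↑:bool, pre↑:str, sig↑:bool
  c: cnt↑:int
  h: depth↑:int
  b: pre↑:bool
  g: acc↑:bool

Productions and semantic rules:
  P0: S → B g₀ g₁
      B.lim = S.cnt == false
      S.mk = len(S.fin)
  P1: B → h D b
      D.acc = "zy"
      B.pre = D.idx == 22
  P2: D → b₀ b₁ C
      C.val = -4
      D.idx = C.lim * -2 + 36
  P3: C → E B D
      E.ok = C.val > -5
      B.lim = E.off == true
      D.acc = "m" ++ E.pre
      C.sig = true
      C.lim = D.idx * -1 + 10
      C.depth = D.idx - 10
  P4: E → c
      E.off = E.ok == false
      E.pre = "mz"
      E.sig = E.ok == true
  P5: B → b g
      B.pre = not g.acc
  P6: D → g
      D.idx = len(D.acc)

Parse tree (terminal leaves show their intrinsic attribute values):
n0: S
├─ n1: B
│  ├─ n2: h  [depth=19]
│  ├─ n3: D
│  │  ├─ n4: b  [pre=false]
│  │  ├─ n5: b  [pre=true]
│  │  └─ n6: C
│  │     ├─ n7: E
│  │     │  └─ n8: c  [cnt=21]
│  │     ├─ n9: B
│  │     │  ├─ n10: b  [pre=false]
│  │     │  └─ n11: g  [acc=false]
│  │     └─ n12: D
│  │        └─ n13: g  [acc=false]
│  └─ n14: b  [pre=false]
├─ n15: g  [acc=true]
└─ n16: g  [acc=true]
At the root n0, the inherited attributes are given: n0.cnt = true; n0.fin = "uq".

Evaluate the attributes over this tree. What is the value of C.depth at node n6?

-7

1. n0.cnt = true  [given at root]
2. n0.fin = "uq"  [given at root]
3. n1.lim = false  [S.cnt == false]
4. n2.depth = 19  [terminal]
5. n3.acc = "zy"  ["zy"]
6. n4.pre = false  [terminal]
7. n5.pre = true  [terminal]
8. n6.val = -4  [-4]
9. n7.ok = true  [C.val > -5]
10. n8.cnt = 21  [terminal]
11. n7.off = false  [E.ok == false]
12. n7.pre = "mz"  ["mz"]
13. n7.sig = true  [E.ok == true]
14. n9.lim = false  [E.off == true]
15. n10.pre = false  [terminal]
16. n11.acc = false  [terminal]
17. n9.pre = true  [not g.acc]
18. n12.acc = "mmz"  ["m" ++ E.pre]
19. n13.acc = false  [terminal]
20. n12.idx = 3  [len(D.acc)]
21. n6.sig = true  [true]
22. n6.lim = 7  [D.idx * -1 + 10]
23. n6.depth = -7  [D.idx - 10]
24. n3.idx = 22  [C.lim * -2 + 36]
25. n14.pre = false  [terminal]
26. n1.pre = true  [D.idx == 22]
27. n15.acc = true  [terminal]
28. n16.acc = true  [terminal]
29. n0.mk = 2  [len(S.fin)]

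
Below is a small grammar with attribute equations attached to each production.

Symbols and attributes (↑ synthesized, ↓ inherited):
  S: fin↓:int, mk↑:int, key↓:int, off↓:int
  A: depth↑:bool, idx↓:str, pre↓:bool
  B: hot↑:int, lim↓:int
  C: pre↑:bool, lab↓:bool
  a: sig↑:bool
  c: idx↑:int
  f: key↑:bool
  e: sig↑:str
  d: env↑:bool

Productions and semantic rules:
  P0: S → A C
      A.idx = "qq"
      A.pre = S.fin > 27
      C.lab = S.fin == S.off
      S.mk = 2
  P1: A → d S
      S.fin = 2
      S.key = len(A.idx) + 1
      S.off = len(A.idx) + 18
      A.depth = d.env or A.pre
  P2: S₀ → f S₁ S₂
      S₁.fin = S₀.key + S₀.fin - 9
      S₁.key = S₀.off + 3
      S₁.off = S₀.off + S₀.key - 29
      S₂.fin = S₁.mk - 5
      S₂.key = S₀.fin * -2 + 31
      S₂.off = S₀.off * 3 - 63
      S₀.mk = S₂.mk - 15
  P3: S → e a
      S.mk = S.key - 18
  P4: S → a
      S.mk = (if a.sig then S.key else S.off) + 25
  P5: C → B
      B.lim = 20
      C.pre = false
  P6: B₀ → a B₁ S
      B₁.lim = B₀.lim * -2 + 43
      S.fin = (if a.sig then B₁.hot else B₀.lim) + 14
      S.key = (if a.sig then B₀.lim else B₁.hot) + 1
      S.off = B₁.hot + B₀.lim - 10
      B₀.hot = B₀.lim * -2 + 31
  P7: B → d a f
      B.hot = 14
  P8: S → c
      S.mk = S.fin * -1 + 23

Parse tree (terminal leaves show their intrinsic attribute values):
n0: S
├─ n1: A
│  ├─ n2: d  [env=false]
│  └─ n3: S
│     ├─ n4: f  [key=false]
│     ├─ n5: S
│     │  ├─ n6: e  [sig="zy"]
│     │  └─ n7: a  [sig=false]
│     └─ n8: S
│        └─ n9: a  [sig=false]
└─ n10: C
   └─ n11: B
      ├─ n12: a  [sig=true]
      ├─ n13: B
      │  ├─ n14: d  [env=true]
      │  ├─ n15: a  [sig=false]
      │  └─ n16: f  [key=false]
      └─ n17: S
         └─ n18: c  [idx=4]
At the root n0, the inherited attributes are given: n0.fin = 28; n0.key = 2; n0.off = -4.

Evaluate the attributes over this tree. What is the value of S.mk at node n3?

1. n0.fin = 28  [given at root]
2. n0.key = 2  [given at root]
3. n0.off = -4  [given at root]
4. n1.idx = "qq"  ["qq"]
5. n1.pre = true  [S.fin > 27]
6. n2.env = false  [terminal]
7. n3.fin = 2  [2]
8. n3.key = 3  [len(A.idx) + 1]
9. n3.off = 20  [len(A.idx) + 18]
10. n4.key = false  [terminal]
11. n5.fin = -4  [S₀.key + S₀.fin - 9]
12. n5.key = 23  [S₀.off + 3]
13. n5.off = -6  [S₀.off + S₀.key - 29]
14. n6.sig = "zy"  [terminal]
15. n7.sig = false  [terminal]
16. n5.mk = 5  [S.key - 18]
17. n8.fin = 0  [S₁.mk - 5]
18. n8.key = 27  [S₀.fin * -2 + 31]
19. n8.off = -3  [S₀.off * 3 - 63]
20. n9.sig = false  [terminal]
21. n8.mk = 22  [(if a.sig then S.key else S.off) + 25]
22. n3.mk = 7  [S₂.mk - 15]
23. n1.depth = true  [d.env or A.pre]
24. n10.lab = false  [S.fin == S.off]
25. n11.lim = 20  [20]
26. n12.sig = true  [terminal]
27. n13.lim = 3  [B₀.lim * -2 + 43]
28. n14.env = true  [terminal]
29. n15.sig = false  [terminal]
30. n16.key = false  [terminal]
31. n13.hot = 14  [14]
32. n17.fin = 28  [(if a.sig then B₁.hot else B₀.lim) + 14]
33. n17.key = 21  [(if a.sig then B₀.lim else B₁.hot) + 1]
34. n17.off = 24  [B₁.hot + B₀.lim - 10]
35. n18.idx = 4  [terminal]
36. n17.mk = -5  [S.fin * -1 + 23]
37. n11.hot = -9  [B₀.lim * -2 + 31]
38. n10.pre = false  [false]
39. n0.mk = 2  [2]

7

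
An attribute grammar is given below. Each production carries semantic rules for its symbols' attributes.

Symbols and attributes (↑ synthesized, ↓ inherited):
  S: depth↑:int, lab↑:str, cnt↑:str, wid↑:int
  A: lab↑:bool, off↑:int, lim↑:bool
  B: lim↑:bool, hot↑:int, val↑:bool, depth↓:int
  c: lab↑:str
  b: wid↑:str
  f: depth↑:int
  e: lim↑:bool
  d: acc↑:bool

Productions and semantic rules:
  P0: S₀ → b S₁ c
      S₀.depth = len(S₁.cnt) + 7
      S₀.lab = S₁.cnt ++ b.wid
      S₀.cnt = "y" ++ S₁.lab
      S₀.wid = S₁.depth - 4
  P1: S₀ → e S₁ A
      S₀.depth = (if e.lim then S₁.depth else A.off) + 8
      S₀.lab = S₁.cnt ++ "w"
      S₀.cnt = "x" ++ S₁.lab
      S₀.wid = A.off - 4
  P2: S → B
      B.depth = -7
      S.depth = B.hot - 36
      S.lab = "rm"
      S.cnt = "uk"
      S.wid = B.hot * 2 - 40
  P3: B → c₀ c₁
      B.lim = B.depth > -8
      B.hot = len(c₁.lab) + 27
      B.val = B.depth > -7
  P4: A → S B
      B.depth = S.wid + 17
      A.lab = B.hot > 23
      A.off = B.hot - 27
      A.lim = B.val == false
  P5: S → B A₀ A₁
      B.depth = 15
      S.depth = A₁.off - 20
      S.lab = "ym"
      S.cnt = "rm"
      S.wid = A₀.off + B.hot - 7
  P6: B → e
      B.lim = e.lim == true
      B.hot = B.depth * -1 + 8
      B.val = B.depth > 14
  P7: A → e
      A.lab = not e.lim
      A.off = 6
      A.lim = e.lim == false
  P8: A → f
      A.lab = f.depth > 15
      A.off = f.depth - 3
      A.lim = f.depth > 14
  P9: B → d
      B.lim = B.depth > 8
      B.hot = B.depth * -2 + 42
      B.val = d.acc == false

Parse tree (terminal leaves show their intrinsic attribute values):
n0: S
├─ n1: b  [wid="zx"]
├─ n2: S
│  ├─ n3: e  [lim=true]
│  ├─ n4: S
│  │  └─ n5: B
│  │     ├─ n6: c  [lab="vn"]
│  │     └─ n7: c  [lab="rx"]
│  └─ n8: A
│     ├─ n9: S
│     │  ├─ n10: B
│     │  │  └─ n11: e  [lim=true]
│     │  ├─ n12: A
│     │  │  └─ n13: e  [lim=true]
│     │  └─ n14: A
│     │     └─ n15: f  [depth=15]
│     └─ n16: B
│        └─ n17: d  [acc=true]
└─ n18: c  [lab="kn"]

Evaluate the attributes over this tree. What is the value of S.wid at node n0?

-3

1. n1.wid = "zx"  [terminal]
2. n3.lim = true  [terminal]
3. n5.depth = -7  [-7]
4. n6.lab = "vn"  [terminal]
5. n7.lab = "rx"  [terminal]
6. n5.lim = true  [B.depth > -8]
7. n5.hot = 29  [len(c₁.lab) + 27]
8. n5.val = false  [B.depth > -7]
9. n4.depth = -7  [B.hot - 36]
10. n4.lab = "rm"  ["rm"]
11. n4.cnt = "uk"  ["uk"]
12. n4.wid = 18  [B.hot * 2 - 40]
13. n10.depth = 15  [15]
14. n11.lim = true  [terminal]
15. n10.lim = true  [e.lim == true]
16. n10.hot = -7  [B.depth * -1 + 8]
17. n10.val = true  [B.depth > 14]
18. n13.lim = true  [terminal]
19. n12.lab = false  [not e.lim]
20. n12.off = 6  [6]
21. n12.lim = false  [e.lim == false]
22. n15.depth = 15  [terminal]
23. n14.lab = false  [f.depth > 15]
24. n14.off = 12  [f.depth - 3]
25. n14.lim = true  [f.depth > 14]
26. n9.depth = -8  [A₁.off - 20]
27. n9.lab = "ym"  ["ym"]
28. n9.cnt = "rm"  ["rm"]
29. n9.wid = -8  [A₀.off + B.hot - 7]
30. n16.depth = 9  [S.wid + 17]
31. n17.acc = true  [terminal]
32. n16.lim = true  [B.depth > 8]
33. n16.hot = 24  [B.depth * -2 + 42]
34. n16.val = false  [d.acc == false]
35. n8.lab = true  [B.hot > 23]
36. n8.off = -3  [B.hot - 27]
37. n8.lim = true  [B.val == false]
38. n2.depth = 1  [(if e.lim then S₁.depth else A.off) + 8]
39. n2.lab = "ukw"  [S₁.cnt ++ "w"]
40. n2.cnt = "xrm"  ["x" ++ S₁.lab]
41. n2.wid = -7  [A.off - 4]
42. n18.lab = "kn"  [terminal]
43. n0.depth = 10  [len(S₁.cnt) + 7]
44. n0.lab = "xrmzx"  [S₁.cnt ++ b.wid]
45. n0.cnt = "yukw"  ["y" ++ S₁.lab]
46. n0.wid = -3  [S₁.depth - 4]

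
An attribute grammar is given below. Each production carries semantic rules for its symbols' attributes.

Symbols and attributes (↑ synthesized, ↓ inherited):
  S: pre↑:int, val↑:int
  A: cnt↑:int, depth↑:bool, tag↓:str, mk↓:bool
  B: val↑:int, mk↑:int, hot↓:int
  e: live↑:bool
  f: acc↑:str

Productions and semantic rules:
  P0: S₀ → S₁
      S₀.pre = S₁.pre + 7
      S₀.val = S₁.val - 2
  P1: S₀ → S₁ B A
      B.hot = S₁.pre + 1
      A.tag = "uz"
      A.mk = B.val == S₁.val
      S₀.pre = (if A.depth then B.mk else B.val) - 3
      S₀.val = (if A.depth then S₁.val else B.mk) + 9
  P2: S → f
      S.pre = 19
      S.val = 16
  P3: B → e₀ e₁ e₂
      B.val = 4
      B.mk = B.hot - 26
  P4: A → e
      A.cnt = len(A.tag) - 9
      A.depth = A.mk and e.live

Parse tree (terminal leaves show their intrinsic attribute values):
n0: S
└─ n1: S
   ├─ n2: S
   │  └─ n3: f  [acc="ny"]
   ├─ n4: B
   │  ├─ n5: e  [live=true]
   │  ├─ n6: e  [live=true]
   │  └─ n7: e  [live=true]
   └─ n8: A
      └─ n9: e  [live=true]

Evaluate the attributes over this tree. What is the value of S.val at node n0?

1. n3.acc = "ny"  [terminal]
2. n2.pre = 19  [19]
3. n2.val = 16  [16]
4. n4.hot = 20  [S₁.pre + 1]
5. n5.live = true  [terminal]
6. n6.live = true  [terminal]
7. n7.live = true  [terminal]
8. n4.val = 4  [4]
9. n4.mk = -6  [B.hot - 26]
10. n8.tag = "uz"  ["uz"]
11. n8.mk = false  [B.val == S₁.val]
12. n9.live = true  [terminal]
13. n8.cnt = -7  [len(A.tag) - 9]
14. n8.depth = false  [A.mk and e.live]
15. n1.pre = 1  [(if A.depth then B.mk else B.val) - 3]
16. n1.val = 3  [(if A.depth then S₁.val else B.mk) + 9]
17. n0.pre = 8  [S₁.pre + 7]
18. n0.val = 1  [S₁.val - 2]

1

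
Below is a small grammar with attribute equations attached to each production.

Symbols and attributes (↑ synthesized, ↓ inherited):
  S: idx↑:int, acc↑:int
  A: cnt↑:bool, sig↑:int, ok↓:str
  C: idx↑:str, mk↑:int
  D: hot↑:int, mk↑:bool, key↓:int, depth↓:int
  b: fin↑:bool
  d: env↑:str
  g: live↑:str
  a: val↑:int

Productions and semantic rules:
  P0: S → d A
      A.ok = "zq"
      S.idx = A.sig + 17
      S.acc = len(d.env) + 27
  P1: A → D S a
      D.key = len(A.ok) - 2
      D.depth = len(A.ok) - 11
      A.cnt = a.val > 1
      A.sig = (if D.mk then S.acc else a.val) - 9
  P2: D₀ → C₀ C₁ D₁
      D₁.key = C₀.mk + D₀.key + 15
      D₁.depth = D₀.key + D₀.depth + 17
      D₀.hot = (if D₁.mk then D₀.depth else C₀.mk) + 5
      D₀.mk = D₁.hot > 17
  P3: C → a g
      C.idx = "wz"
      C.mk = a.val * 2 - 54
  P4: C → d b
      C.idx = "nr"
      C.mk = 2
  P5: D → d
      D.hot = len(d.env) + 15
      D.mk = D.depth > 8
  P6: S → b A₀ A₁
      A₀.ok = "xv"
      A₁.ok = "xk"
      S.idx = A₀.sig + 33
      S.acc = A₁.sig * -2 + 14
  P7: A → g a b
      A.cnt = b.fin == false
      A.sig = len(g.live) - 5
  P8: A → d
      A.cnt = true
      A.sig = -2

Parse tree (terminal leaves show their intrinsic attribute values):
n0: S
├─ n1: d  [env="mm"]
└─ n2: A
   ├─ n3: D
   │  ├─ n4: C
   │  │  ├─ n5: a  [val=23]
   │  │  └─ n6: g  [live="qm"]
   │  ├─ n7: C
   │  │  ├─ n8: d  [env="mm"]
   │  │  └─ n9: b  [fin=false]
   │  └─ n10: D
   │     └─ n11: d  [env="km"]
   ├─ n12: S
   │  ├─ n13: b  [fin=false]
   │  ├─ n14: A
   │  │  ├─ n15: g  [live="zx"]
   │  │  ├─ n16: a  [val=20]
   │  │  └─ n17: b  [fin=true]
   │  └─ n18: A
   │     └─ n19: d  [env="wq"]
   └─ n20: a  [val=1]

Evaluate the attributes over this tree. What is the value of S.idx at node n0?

9

1. n1.env = "mm"  [terminal]
2. n2.ok = "zq"  ["zq"]
3. n3.key = 0  [len(A.ok) - 2]
4. n3.depth = -9  [len(A.ok) - 11]
5. n5.val = 23  [terminal]
6. n6.live = "qm"  [terminal]
7. n4.idx = "wz"  ["wz"]
8. n4.mk = -8  [a.val * 2 - 54]
9. n8.env = "mm"  [terminal]
10. n9.fin = false  [terminal]
11. n7.idx = "nr"  ["nr"]
12. n7.mk = 2  [2]
13. n10.key = 7  [C₀.mk + D₀.key + 15]
14. n10.depth = 8  [D₀.key + D₀.depth + 17]
15. n11.env = "km"  [terminal]
16. n10.hot = 17  [len(d.env) + 15]
17. n10.mk = false  [D.depth > 8]
18. n3.hot = -3  [(if D₁.mk then D₀.depth else C₀.mk) + 5]
19. n3.mk = false  [D₁.hot > 17]
20. n13.fin = false  [terminal]
21. n14.ok = "xv"  ["xv"]
22. n15.live = "zx"  [terminal]
23. n16.val = 20  [terminal]
24. n17.fin = true  [terminal]
25. n14.cnt = false  [b.fin == false]
26. n14.sig = -3  [len(g.live) - 5]
27. n18.ok = "xk"  ["xk"]
28. n19.env = "wq"  [terminal]
29. n18.cnt = true  [true]
30. n18.sig = -2  [-2]
31. n12.idx = 30  [A₀.sig + 33]
32. n12.acc = 18  [A₁.sig * -2 + 14]
33. n20.val = 1  [terminal]
34. n2.cnt = false  [a.val > 1]
35. n2.sig = -8  [(if D.mk then S.acc else a.val) - 9]
36. n0.idx = 9  [A.sig + 17]
37. n0.acc = 29  [len(d.env) + 27]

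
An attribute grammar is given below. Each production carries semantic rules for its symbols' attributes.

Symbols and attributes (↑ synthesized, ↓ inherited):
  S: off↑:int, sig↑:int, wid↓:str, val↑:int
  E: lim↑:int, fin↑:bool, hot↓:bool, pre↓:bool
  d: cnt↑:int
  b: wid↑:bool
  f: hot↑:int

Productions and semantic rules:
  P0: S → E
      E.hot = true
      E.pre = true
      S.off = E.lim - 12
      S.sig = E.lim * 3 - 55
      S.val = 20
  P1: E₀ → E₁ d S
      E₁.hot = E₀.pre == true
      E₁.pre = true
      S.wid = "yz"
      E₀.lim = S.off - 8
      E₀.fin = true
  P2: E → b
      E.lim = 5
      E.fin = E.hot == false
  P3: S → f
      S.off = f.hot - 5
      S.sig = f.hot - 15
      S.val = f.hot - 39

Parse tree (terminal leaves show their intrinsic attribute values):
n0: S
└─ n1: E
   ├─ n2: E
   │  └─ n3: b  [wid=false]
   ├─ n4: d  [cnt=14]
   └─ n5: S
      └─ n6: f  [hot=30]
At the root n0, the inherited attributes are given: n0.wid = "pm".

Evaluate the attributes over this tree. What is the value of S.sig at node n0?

1. n0.wid = "pm"  [given at root]
2. n1.hot = true  [true]
3. n1.pre = true  [true]
4. n2.hot = true  [E₀.pre == true]
5. n2.pre = true  [true]
6. n3.wid = false  [terminal]
7. n2.lim = 5  [5]
8. n2.fin = false  [E.hot == false]
9. n4.cnt = 14  [terminal]
10. n5.wid = "yz"  ["yz"]
11. n6.hot = 30  [terminal]
12. n5.off = 25  [f.hot - 5]
13. n5.sig = 15  [f.hot - 15]
14. n5.val = -9  [f.hot - 39]
15. n1.lim = 17  [S.off - 8]
16. n1.fin = true  [true]
17. n0.off = 5  [E.lim - 12]
18. n0.sig = -4  [E.lim * 3 - 55]
19. n0.val = 20  [20]

-4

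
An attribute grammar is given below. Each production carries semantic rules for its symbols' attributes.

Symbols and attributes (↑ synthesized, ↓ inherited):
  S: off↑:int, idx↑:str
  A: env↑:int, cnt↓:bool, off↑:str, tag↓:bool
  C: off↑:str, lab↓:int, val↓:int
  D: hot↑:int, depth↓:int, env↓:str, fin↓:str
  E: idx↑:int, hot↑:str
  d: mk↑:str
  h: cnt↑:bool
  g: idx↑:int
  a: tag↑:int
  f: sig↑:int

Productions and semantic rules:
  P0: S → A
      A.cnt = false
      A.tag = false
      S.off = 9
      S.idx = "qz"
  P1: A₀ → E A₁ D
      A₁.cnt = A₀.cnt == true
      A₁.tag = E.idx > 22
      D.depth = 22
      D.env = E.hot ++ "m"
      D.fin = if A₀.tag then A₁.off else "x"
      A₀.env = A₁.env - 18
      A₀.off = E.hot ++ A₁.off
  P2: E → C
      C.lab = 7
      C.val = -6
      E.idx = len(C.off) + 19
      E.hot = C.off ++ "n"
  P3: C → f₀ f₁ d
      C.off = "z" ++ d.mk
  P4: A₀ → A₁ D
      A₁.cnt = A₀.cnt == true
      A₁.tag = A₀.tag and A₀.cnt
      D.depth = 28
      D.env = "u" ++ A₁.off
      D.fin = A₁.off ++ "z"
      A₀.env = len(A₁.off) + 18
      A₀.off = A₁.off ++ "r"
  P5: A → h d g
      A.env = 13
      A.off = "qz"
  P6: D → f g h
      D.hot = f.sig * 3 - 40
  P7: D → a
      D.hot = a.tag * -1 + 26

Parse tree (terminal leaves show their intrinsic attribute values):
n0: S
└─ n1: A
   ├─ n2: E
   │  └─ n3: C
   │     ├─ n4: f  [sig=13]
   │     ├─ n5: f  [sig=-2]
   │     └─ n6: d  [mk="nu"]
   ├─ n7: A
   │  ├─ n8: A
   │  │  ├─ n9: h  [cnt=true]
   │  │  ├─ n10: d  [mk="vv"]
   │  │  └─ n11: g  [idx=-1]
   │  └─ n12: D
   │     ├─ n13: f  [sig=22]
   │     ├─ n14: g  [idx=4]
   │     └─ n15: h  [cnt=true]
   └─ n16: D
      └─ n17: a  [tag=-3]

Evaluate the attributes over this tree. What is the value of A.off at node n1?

1. n1.cnt = false  [false]
2. n1.tag = false  [false]
3. n3.lab = 7  [7]
4. n3.val = -6  [-6]
5. n4.sig = 13  [terminal]
6. n5.sig = -2  [terminal]
7. n6.mk = "nu"  [terminal]
8. n3.off = "znu"  ["z" ++ d.mk]
9. n2.idx = 22  [len(C.off) + 19]
10. n2.hot = "znun"  [C.off ++ "n"]
11. n7.cnt = false  [A₀.cnt == true]
12. n7.tag = false  [E.idx > 22]
13. n8.cnt = false  [A₀.cnt == true]
14. n8.tag = false  [A₀.tag and A₀.cnt]
15. n9.cnt = true  [terminal]
16. n10.mk = "vv"  [terminal]
17. n11.idx = -1  [terminal]
18. n8.env = 13  [13]
19. n8.off = "qz"  ["qz"]
20. n12.depth = 28  [28]
21. n12.env = "uqz"  ["u" ++ A₁.off]
22. n12.fin = "qzz"  [A₁.off ++ "z"]
23. n13.sig = 22  [terminal]
24. n14.idx = 4  [terminal]
25. n15.cnt = true  [terminal]
26. n12.hot = 26  [f.sig * 3 - 40]
27. n7.env = 20  [len(A₁.off) + 18]
28. n7.off = "qzr"  [A₁.off ++ "r"]
29. n16.depth = 22  [22]
30. n16.env = "znunm"  [E.hot ++ "m"]
31. n16.fin = "x"  [if A₀.tag then A₁.off else "x"]
32. n17.tag = -3  [terminal]
33. n16.hot = 29  [a.tag * -1 + 26]
34. n1.env = 2  [A₁.env - 18]
35. n1.off = "znunqzr"  [E.hot ++ A₁.off]
36. n0.off = 9  [9]
37. n0.idx = "qz"  ["qz"]

"znunqzr"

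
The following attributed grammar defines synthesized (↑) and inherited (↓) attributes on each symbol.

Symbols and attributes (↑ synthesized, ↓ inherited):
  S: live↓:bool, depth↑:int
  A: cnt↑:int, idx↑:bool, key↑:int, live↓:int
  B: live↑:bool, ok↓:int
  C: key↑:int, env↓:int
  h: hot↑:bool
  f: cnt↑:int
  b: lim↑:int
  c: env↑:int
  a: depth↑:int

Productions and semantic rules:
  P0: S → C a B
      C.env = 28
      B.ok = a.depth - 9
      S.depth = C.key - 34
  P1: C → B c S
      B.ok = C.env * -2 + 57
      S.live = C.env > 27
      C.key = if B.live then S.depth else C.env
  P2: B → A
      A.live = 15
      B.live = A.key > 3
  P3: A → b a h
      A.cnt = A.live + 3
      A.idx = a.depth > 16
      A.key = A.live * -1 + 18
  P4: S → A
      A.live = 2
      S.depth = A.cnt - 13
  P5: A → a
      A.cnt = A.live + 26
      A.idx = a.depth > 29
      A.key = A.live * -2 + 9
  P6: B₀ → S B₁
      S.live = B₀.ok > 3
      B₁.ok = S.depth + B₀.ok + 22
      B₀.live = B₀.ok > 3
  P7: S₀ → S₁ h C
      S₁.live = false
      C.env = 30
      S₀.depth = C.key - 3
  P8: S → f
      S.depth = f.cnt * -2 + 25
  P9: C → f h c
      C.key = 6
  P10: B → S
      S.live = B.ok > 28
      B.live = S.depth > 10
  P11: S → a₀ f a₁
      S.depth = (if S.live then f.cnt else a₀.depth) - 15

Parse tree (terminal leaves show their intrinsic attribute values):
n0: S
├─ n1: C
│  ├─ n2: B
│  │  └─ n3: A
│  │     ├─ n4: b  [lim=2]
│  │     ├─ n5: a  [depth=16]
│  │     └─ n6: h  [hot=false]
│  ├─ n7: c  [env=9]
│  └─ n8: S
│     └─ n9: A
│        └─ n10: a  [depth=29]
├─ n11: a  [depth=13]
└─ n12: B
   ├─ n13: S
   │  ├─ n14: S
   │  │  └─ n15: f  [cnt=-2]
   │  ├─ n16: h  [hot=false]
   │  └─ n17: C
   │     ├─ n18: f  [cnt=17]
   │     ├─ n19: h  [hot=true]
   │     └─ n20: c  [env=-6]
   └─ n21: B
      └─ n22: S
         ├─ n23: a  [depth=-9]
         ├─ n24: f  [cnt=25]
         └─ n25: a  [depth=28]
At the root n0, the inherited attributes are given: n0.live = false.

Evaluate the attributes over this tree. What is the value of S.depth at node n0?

1. n0.live = false  [given at root]
2. n1.env = 28  [28]
3. n2.ok = 1  [C.env * -2 + 57]
4. n3.live = 15  [15]
5. n4.lim = 2  [terminal]
6. n5.depth = 16  [terminal]
7. n6.hot = false  [terminal]
8. n3.cnt = 18  [A.live + 3]
9. n3.idx = false  [a.depth > 16]
10. n3.key = 3  [A.live * -1 + 18]
11. n2.live = false  [A.key > 3]
12. n7.env = 9  [terminal]
13. n8.live = true  [C.env > 27]
14. n9.live = 2  [2]
15. n10.depth = 29  [terminal]
16. n9.cnt = 28  [A.live + 26]
17. n9.idx = false  [a.depth > 29]
18. n9.key = 5  [A.live * -2 + 9]
19. n8.depth = 15  [A.cnt - 13]
20. n1.key = 28  [if B.live then S.depth else C.env]
21. n11.depth = 13  [terminal]
22. n12.ok = 4  [a.depth - 9]
23. n13.live = true  [B₀.ok > 3]
24. n14.live = false  [false]
25. n15.cnt = -2  [terminal]
26. n14.depth = 29  [f.cnt * -2 + 25]
27. n16.hot = false  [terminal]
28. n17.env = 30  [30]
29. n18.cnt = 17  [terminal]
30. n19.hot = true  [terminal]
31. n20.env = -6  [terminal]
32. n17.key = 6  [6]
33. n13.depth = 3  [C.key - 3]
34. n21.ok = 29  [S.depth + B₀.ok + 22]
35. n22.live = true  [B.ok > 28]
36. n23.depth = -9  [terminal]
37. n24.cnt = 25  [terminal]
38. n25.depth = 28  [terminal]
39. n22.depth = 10  [(if S.live then f.cnt else a₀.depth) - 15]
40. n21.live = false  [S.depth > 10]
41. n12.live = true  [B₀.ok > 3]
42. n0.depth = -6  [C.key - 34]

-6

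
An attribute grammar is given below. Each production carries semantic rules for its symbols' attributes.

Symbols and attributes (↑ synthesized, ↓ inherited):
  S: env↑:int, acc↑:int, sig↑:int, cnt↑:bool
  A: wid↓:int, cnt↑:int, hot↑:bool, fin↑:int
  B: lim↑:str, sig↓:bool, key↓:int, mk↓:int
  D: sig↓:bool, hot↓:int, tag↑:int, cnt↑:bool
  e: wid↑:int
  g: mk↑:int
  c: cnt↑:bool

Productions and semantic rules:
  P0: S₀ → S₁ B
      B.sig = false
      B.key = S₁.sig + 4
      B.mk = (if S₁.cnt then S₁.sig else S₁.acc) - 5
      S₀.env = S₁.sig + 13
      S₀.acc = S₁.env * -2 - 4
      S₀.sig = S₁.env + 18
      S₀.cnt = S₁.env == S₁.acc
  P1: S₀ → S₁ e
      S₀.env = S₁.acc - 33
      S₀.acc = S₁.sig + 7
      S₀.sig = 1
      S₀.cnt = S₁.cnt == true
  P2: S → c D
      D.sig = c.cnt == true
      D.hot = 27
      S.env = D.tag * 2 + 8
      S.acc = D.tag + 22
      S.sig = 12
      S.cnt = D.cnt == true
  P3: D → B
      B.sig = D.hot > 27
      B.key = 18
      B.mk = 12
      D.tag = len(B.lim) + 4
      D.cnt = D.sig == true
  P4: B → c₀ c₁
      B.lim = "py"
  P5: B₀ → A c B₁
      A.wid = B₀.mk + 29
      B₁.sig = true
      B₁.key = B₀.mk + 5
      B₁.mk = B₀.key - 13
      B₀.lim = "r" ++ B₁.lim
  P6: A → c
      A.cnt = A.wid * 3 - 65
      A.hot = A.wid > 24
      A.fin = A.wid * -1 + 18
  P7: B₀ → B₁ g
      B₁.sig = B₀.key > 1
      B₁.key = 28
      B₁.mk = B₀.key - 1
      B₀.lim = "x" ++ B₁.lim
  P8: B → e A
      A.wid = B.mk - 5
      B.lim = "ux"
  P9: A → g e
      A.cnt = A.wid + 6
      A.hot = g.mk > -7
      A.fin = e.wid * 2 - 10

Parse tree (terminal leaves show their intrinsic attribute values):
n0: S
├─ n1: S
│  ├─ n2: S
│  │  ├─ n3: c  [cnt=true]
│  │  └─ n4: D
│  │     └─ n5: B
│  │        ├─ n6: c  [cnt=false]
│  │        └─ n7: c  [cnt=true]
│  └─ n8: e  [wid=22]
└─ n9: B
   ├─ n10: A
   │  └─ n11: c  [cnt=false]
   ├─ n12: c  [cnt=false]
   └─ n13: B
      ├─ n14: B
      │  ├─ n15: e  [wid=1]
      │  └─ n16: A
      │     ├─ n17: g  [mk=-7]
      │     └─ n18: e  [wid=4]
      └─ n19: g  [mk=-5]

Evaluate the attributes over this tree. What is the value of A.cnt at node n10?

10

1. n3.cnt = true  [terminal]
2. n4.sig = true  [c.cnt == true]
3. n4.hot = 27  [27]
4. n5.sig = false  [D.hot > 27]
5. n5.key = 18  [18]
6. n5.mk = 12  [12]
7. n6.cnt = false  [terminal]
8. n7.cnt = true  [terminal]
9. n5.lim = "py"  ["py"]
10. n4.tag = 6  [len(B.lim) + 4]
11. n4.cnt = true  [D.sig == true]
12. n2.env = 20  [D.tag * 2 + 8]
13. n2.acc = 28  [D.tag + 22]
14. n2.sig = 12  [12]
15. n2.cnt = true  [D.cnt == true]
16. n8.wid = 22  [terminal]
17. n1.env = -5  [S₁.acc - 33]
18. n1.acc = 19  [S₁.sig + 7]
19. n1.sig = 1  [1]
20. n1.cnt = true  [S₁.cnt == true]
21. n9.sig = false  [false]
22. n9.key = 5  [S₁.sig + 4]
23. n9.mk = -4  [(if S₁.cnt then S₁.sig else S₁.acc) - 5]
24. n10.wid = 25  [B₀.mk + 29]
25. n11.cnt = false  [terminal]
26. n10.cnt = 10  [A.wid * 3 - 65]
27. n10.hot = true  [A.wid > 24]
28. n10.fin = -7  [A.wid * -1 + 18]
29. n12.cnt = false  [terminal]
30. n13.sig = true  [true]
31. n13.key = 1  [B₀.mk + 5]
32. n13.mk = -8  [B₀.key - 13]
33. n14.sig = false  [B₀.key > 1]
34. n14.key = 28  [28]
35. n14.mk = 0  [B₀.key - 1]
36. n15.wid = 1  [terminal]
37. n16.wid = -5  [B.mk - 5]
38. n17.mk = -7  [terminal]
39. n18.wid = 4  [terminal]
40. n16.cnt = 1  [A.wid + 6]
41. n16.hot = false  [g.mk > -7]
42. n16.fin = -2  [e.wid * 2 - 10]
43. n14.lim = "ux"  ["ux"]
44. n19.mk = -5  [terminal]
45. n13.lim = "xux"  ["x" ++ B₁.lim]
46. n9.lim = "rxux"  ["r" ++ B₁.lim]
47. n0.env = 14  [S₁.sig + 13]
48. n0.acc = 6  [S₁.env * -2 - 4]
49. n0.sig = 13  [S₁.env + 18]
50. n0.cnt = false  [S₁.env == S₁.acc]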